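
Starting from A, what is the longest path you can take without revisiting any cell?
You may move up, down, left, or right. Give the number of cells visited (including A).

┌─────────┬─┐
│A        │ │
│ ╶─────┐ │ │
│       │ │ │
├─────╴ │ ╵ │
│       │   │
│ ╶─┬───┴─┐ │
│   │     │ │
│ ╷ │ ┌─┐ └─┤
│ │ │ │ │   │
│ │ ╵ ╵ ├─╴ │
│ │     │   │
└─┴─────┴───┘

Finding longest simple path using DFS:
Start: (0, 0)
Longest path visits 22 cells
Path: A → down → right → right → right → down → left → left → left → down → right → down → down → right → up → up → right → right → down → right → down → left

Solution:

┌─────────┬─┐
│A        │ │
│ ╶─────┐ │ │
│↳ → → ↓│ │ │
├─────╴ │ ╵ │
│↓ ← ← ↲│   │
│ ╶─┬───┴─┐ │
│↳ ↓│↱ → ↓│ │
│ ╷ │ ┌─┐ └─┤
│ │↓│↑│ │↳ ↓│
│ │ ╵ ╵ ├─╴ │
│ │↳ ↑  │B ↲│
└─┴─────┴───┘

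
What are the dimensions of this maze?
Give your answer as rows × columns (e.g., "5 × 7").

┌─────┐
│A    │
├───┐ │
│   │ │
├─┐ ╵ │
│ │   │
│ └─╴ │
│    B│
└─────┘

Counting the maze dimensions:
Rows (vertical): 4
Columns (horizontal): 3
Dimensions: 4 × 3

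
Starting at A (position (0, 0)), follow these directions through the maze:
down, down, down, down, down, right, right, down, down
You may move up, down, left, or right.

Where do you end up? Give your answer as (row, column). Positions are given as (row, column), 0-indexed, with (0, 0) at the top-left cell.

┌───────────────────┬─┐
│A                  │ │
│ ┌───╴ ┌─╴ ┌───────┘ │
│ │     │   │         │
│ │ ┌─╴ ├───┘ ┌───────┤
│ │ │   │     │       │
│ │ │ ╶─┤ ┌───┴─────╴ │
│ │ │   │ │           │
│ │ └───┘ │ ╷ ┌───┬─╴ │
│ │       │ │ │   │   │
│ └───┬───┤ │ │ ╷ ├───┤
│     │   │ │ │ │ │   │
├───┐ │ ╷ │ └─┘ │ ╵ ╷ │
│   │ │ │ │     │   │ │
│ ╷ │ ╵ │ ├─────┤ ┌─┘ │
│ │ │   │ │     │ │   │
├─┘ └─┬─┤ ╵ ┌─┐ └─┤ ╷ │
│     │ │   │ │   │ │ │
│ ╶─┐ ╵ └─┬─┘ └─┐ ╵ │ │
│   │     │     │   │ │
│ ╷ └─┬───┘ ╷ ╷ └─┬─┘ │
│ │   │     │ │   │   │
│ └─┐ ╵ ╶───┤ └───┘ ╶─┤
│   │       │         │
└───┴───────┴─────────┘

Following directions step by step:
Start: (0, 0)
  down: (0, 0) → (1, 0)
  down: (1, 0) → (2, 0)
  down: (2, 0) → (3, 0)
  down: (3, 0) → (4, 0)
  down: (4, 0) → (5, 0)
  right: (5, 0) → (5, 1)
  right: (5, 1) → (5, 2)
  down: (5, 2) → (6, 2)
  down: (6, 2) → (7, 2)
Final position: (7, 2)

Path taken:

┌───────────────────┬─┐
│A                  │ │
│ ┌───╴ ┌─╴ ┌───────┘ │
│↓│     │   │         │
│ │ ┌─╴ ├───┘ ┌───────┤
│↓│ │   │     │       │
│ │ │ ╶─┤ ┌───┴─────╴ │
│↓│ │   │ │           │
│ │ └───┘ │ ╷ ┌───┬─╴ │
│↓│       │ │ │   │   │
│ └───┬───┤ │ │ ╷ ├───┤
│↳ → ↓│   │ │ │ │ │   │
├───┐ │ ╷ │ └─┘ │ ╵ ╷ │
│   │↓│ │ │     │   │ │
│ ╷ │ ╵ │ ├─────┤ ┌─┘ │
│ │ │B  │ │     │ │   │
├─┘ └─┬─┤ ╵ ┌─┐ └─┤ ╷ │
│     │ │   │ │   │ │ │
│ ╶─┐ ╵ └─┬─┘ └─┐ ╵ │ │
│   │     │     │   │ │
│ ╷ └─┬───┘ ╷ ╷ └─┬─┘ │
│ │   │     │ │   │   │
│ └─┐ ╵ ╶───┤ └───┘ ╶─┤
│   │       │         │
└───┴───────┴─────────┘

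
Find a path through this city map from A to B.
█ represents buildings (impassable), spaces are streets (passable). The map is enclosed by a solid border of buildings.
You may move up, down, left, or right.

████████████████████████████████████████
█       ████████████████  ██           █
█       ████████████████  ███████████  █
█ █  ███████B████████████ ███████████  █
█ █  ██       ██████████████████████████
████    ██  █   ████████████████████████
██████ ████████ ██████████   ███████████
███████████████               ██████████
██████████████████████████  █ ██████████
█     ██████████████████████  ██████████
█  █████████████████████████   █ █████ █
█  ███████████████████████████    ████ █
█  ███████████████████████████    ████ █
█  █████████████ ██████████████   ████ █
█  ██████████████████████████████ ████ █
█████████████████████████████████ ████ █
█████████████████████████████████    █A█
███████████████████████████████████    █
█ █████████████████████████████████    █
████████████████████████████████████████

Finding the shortest path from A to B:
Movement: cardinal only
Path length: 41 steps
Directions: down → left → left → up → left → left → left → up → up → up → up → up → left → left → left → up → left → up → up → up → left → left → left → left → left → left → left → left → left → left → left → left → left → left → up → up → left → left → up → left → up

Solution:

████████████████████████████████████████
█       ████████████████  ██           █
█       ████████████████  ███████████  █
█ █  ███████B████████████ ███████████  █
█ █  ██     ↑↰██████████████████████████
████    ██  █↑←↰████████████████████████
██████ ████████↑██████████   ███████████
███████████████↑←←←←←←←←←←←←←↰██████████
██████████████████████████  █↑██████████
█     ██████████████████████ ↑██████████
█  █████████████████████████ ↑↰█ █████ █
█  ███████████████████████████↑←←↰████ █
█  ███████████████████████████   ↑████ █
█  █████████████ ██████████████  ↑████ █
█  ██████████████████████████████↑████ █
█████████████████████████████████↑████ █
█████████████████████████████████↑←←↰█A█
███████████████████████████████████ ↑←↲█
█ █████████████████████████████████    █
████████████████████████████████████████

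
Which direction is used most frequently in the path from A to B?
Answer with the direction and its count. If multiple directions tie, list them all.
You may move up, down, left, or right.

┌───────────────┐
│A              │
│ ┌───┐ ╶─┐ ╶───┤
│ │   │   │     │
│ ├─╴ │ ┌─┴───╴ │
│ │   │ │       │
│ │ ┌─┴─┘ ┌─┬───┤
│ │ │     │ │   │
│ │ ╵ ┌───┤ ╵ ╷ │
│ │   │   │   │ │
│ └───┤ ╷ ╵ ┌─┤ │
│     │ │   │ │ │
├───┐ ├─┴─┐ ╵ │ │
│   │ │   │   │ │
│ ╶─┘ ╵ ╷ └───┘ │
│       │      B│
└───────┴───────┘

Directions: down, down, down, down, down, right, right, down, down, right, up, right, down, right, right, right
Counts: {'down': 8, 'right': 7, 'up': 1}
Most common: down (8 times)

Solution:

┌───────────────┐
│A              │
│ ┌───┐ ╶─┐ ╶───┤
│↓│   │   │     │
│ ├─╴ │ ┌─┴───╴ │
│↓│   │ │       │
│ │ ┌─┴─┘ ┌─┬───┤
│↓│ │     │ │   │
│ │ ╵ ┌───┤ ╵ ╷ │
│↓│   │   │   │ │
│ └───┤ ╷ ╵ ┌─┤ │
│↳ → ↓│ │   │ │ │
├───┐ ├─┴─┐ ╵ │ │
│   │↓│↱ ↓│   │ │
│ ╶─┘ ╵ ╷ └───┘ │
│    ↳ ↑│↳ → → B│
└───────┴───────┘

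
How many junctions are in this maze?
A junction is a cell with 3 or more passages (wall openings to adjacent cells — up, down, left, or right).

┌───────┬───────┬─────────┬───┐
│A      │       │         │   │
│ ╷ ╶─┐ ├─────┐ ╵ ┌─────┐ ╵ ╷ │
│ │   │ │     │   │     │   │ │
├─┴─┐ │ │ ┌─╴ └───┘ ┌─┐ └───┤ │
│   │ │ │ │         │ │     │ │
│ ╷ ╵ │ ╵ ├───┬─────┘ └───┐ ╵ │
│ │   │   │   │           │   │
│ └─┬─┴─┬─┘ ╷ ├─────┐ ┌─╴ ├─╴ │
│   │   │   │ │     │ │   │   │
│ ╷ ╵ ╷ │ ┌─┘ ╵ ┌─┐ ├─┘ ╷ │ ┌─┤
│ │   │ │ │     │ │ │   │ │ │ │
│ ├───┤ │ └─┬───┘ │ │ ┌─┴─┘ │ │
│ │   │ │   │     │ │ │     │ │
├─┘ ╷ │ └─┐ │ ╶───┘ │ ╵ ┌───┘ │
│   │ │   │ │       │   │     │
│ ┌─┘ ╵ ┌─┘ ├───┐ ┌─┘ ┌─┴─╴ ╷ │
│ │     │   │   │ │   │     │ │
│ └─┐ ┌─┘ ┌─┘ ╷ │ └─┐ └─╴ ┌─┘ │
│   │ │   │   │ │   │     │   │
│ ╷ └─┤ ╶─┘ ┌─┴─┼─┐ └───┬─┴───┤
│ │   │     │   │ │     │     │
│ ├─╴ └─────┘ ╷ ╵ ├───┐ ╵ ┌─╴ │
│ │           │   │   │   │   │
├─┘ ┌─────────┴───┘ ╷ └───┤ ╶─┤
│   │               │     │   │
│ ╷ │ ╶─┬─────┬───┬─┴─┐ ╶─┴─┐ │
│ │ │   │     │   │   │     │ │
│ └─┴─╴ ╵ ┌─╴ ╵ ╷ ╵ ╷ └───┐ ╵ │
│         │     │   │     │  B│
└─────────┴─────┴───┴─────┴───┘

Checking each cell for number of passages:

Junctions found (3+ passages):
  (0, 1): 3 passages
  (2, 6): 3 passages
  (3, 10): 4 passages
  (3, 14): 3 passages
  (4, 0): 3 passages
  (4, 12): 3 passages
  (5, 6): 3 passages
  (7, 3): 3 passages
  (7, 8): 3 passages
  (7, 10): 3 passages
  (7, 13): 3 passages
  (7, 14): 3 passages
  (8, 2): 4 passages
  (8, 10): 3 passages
  (8, 12): 3 passages
  (9, 0): 3 passages
  (11, 2): 3 passages
  (12, 1): 3 passages
  (12, 11): 3 passages
  (14, 3): 3 passages
  (14, 6): 3 passages
Total junctions: 21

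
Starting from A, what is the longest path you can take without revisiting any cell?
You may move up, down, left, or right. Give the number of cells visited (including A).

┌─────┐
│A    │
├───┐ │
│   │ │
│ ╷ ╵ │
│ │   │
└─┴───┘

Finding longest simple path using DFS:
Start: (0, 0)
Longest path visits 9 cells
Path: A → right → right → down → down → left → up → left → down

Solution:

┌─────┐
│A → ↓│
├───┐ │
│↓ ↰│↓│
│ ╷ ╵ │
│B│↑ ↲│
└─┴───┘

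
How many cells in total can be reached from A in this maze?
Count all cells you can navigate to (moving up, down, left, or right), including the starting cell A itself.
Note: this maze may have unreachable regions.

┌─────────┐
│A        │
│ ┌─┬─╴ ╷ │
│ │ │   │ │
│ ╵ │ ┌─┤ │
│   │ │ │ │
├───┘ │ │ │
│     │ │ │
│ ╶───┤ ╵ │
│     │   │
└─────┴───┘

Using BFS/flood-fill to find all reachable cells from A:
Maze size: 5 × 5 = 25 total cells
All cells are reachable — the maze is fully connected.
Reachable cells: 25

Reachable region (· marks reachable cells):

┌─────────┐
│A · · · ·│
│ ┌─┬─╴ ╷ │
│·│·│· ·│·│
│ ╵ │ ┌─┤ │
│· ·│·│·│·│
├───┘ │ │ │
│· · ·│·│·│
│ ╶───┤ ╵ │
│· · ·│· ·│
└─────┴───┘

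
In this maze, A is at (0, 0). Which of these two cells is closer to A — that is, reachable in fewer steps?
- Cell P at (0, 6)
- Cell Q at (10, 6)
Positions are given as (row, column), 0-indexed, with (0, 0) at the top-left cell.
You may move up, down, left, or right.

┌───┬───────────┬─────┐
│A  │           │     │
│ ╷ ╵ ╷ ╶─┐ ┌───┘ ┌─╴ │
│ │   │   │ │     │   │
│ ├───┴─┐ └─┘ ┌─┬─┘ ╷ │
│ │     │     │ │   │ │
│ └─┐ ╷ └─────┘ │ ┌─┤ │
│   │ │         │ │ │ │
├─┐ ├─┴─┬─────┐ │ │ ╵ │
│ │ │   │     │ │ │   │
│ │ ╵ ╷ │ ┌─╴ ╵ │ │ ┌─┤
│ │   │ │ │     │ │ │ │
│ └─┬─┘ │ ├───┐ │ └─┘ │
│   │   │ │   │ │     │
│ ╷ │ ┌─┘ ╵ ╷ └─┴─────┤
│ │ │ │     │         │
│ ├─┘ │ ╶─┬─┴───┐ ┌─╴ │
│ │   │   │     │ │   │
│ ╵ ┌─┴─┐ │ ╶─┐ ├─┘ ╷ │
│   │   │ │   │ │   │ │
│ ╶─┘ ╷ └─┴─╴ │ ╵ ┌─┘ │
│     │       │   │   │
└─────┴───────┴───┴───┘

Shortest path A → P at (0, 6): 8 steps
Shortest path A → Q at (10, 6): 26 steps

P is closer (8 steps vs 26 steps).

Path to P:

┌───┬───────────┬─────┐
│A ↓│↱ → → → P  │     │
│ ╷ ╵ ╷ ╶─┐ ┌───┘ ┌─╴ │
│ │↳ ↑│   │ │     │   │
│ ├───┴─┐ └─┘ ┌─┬─┘ ╷ │
│ │     │     │ │   │ │
│ └─┐ ╷ └─────┘ │ ┌─┤ │
│   │ │         │ │ │ │
├─┐ ├─┴─┬─────┐ │ │ ╵ │
│ │ │   │     │ │ │   │
│ │ ╵ ╷ │ ┌─╴ ╵ │ │ ┌─┤
│ │   │ │ │     │ │ │ │
│ └─┬─┘ │ ├───┐ │ └─┘ │
│   │   │ │   │ │     │
│ ╷ │ ┌─┘ ╵ ╷ └─┴─────┤
│ │ │ │     │         │
│ ├─┘ │ ╶─┬─┴───┐ ┌─╴ │
│ │   │   │     │ │   │
│ ╵ ┌─┴─┐ │ ╶─┐ ├─┘ ╷ │
│   │   │ │   │ │   │ │
│ ╶─┘ ╷ └─┴─╴ │ ╵ ┌─┘ │
│     │       │   │   │
└─────┴───────┴───┴───┘

Path to Q:

┌───┬───────────┬─────┐
│A  │           │     │
│ ╷ ╵ ╷ ╶─┐ ┌───┘ ┌─╴ │
│↓│   │   │ │     │   │
│ ├───┴─┐ └─┘ ┌─┬─┘ ╷ │
│↓│     │     │ │   │ │
│ └─┐ ╷ └─────┘ │ ┌─┤ │
│↳ ↓│ │         │ │ │ │
├─┐ ├─┴─┬─────┐ │ │ ╵ │
│ │↓│↱ ↓│     │ │ │   │
│ │ ╵ ╷ │ ┌─╴ ╵ │ │ ┌─┤
│ │↳ ↑│↓│ │     │ │ │ │
│ └─┬─┘ │ ├───┐ │ └─┘ │
│   │↓ ↲│ │   │ │     │
│ ╷ │ ┌─┘ ╵ ╷ └─┴─────┤
│ │ │↓│     │         │
│ ├─┘ │ ╶─┬─┴───┐ ┌─╴ │
│ │↓ ↲│   │     │ │   │
│ ╵ ┌─┴─┐ │ ╶─┐ ├─┘ ╷ │
│↓ ↲│↱ ↓│ │   │ │   │ │
│ ╶─┘ ╷ └─┴─╴ │ ╵ ┌─┘ │
│↳ → ↑│↳ → → Q│   │   │
└─────┴───────┴───┴───┘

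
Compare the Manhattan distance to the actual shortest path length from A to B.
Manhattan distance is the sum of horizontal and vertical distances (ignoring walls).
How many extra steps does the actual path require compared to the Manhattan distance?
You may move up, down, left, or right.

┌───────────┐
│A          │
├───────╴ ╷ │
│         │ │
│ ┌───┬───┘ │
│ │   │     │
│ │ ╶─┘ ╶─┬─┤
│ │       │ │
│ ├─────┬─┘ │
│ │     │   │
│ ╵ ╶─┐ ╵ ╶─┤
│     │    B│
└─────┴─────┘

Manhattan distance: |5 - 0| + |5 - 0| = 10
Actual path length: 20
Extra steps: 20 - 10 = 10

Solution:

┌───────────┐
│A → → → ↓  │
├───────╴ ╷ │
│↓ ← ← ← ↲│ │
│ ┌───┬───┘ │
│↓│   │     │
│ │ ╶─┘ ╶─┬─┤
│↓│       │ │
│ ├─────┬─┘ │
│↓│↱ → ↓│   │
│ ╵ ╶─┐ ╵ ╶─┤
│↳ ↑  │↳ → B│
└─────┴─────┘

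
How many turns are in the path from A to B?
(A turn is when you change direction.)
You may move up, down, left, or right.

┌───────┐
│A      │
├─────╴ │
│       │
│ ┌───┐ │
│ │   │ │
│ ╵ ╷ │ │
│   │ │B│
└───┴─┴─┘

Directions: right, right, right, down, down, down
Number of turns: 1

Solution:

┌───────┐
│A → → ↓│
├─────╴ │
│      ↓│
│ ┌───┐ │
│ │   │↓│
│ ╵ ╷ │ │
│   │ │B│
└───┴─┴─┘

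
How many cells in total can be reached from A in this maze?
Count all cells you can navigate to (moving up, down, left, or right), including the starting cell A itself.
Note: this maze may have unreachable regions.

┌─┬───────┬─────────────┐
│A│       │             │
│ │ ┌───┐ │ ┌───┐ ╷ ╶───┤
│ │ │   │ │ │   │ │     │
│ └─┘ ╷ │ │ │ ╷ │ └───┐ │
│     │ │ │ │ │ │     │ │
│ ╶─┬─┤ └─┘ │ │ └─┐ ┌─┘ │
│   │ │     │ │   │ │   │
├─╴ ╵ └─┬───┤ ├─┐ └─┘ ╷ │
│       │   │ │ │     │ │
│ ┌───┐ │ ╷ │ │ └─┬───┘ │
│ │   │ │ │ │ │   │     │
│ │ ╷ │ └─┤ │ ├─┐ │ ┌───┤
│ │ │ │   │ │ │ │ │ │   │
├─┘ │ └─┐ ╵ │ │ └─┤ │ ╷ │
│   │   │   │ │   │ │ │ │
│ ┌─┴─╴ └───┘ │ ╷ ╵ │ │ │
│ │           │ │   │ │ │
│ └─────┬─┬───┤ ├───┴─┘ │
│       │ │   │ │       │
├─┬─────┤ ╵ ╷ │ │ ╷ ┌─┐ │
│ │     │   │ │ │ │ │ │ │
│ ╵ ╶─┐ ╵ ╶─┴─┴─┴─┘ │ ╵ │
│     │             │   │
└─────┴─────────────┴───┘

Using BFS/flood-fill to find all reachable cells from A:
Maze size: 12 × 12 = 144 total cells
47 cell(s) are walled off and cannot be reached from A.
Reachable cells: 97

Reachable region (· marks reachable cells):

┌─┬───────┬─────────────┐
│A│       │· · · · · · ·│
│ │ ┌───┐ │ ┌───┐ ╷ ╶───┤
│·│ │· ·│ │·│· ·│·│· · ·│
│ └─┘ ╷ │ │ │ ╷ │ └───┐ │
│· · ·│·│ │·│·│·│· · ·│·│
│ ╶─┬─┤ └─┘ │ │ └─┐ ┌─┘ │
│· ·│·│· · ·│·│· ·│·│· ·│
├─╴ ╵ └─┬───┤ ├─┐ └─┘ ╷ │
│· · · ·│· ·│·│ │· · ·│·│
│ ┌───┐ │ ╷ │ │ └─┬───┘ │
│·│· ·│·│·│·│·│   │· · ·│
│ │ ╷ │ └─┤ │ ├─┐ │ ┌───┤
│·│·│·│· ·│·│·│·│ │·│   │
├─┘ │ └─┐ ╵ │ │ └─┤ │ ╷ │
│· ·│· ·│· ·│·│· ·│·│ │ │
│ ┌─┴─╴ └───┘ │ ╷ ╵ │ │ │
│·│· · · · · ·│·│· ·│ │ │
│ └─────┬─┬───┤ ├───┴─┘ │
│· · · ·│ │   │·│       │
├─┬─────┤ ╵ ╷ │ │ ╷ ┌─┐ │
│ │     │   │ │·│ │ │ │ │
│ ╵ ╶─┐ ╵ ╶─┴─┴─┴─┘ │ ╵ │
│     │             │   │
└─────┴─────────────┴───┘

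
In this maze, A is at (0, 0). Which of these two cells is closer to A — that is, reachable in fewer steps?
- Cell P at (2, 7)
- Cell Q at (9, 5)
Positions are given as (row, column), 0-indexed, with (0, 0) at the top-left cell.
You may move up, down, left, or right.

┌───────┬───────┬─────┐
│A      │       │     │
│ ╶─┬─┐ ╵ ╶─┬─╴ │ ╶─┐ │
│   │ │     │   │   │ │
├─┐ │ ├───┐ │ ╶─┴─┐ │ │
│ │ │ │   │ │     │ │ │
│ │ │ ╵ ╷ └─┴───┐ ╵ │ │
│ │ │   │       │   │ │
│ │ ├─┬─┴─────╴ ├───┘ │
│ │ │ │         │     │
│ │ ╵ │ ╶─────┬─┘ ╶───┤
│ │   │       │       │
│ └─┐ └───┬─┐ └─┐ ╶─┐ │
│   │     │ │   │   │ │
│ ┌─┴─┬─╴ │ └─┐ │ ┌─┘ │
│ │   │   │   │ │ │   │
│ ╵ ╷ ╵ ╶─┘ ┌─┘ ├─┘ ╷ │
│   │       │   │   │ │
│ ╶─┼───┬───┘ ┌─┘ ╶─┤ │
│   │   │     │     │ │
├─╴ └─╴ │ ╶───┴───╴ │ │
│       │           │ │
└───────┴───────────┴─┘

Shortest path A → P at (2, 7): 13 steps
Shortest path A → Q at (9, 5): 46 steps

P is closer (13 steps vs 46 steps).

Path to P:

┌───────┬───────┬─────┐
│A → → ↓│↱ → → ↓│     │
│ ╶─┬─┐ ╵ ╶─┬─╴ │ ╶─┐ │
│   │ │↳ ↑  │↓ ↲│   │ │
├─┐ │ ├───┐ │ ╶─┴─┐ │ │
│ │ │ │   │ │↳ P  │ │ │
│ │ │ ╵ ╷ └─┴───┐ ╵ │ │
│ │ │   │       │   │ │
│ │ ├─┬─┴─────╴ ├───┘ │
│ │ │ │         │     │
│ │ ╵ │ ╶─────┬─┘ ╶───┤
│ │   │       │       │
│ └─┐ └───┬─┐ └─┐ ╶─┐ │
│   │     │ │   │   │ │
│ ┌─┴─┬─╴ │ └─┐ │ ┌─┘ │
│ │   │   │   │ │ │   │
│ ╵ ╷ ╵ ╶─┘ ┌─┘ ├─┘ ╷ │
│   │       │   │   │ │
│ ╶─┼───┬───┘ ┌─┘ ╶─┤ │
│   │   │     │     │ │
├─╴ └─╴ │ ╶───┴───╴ │ │
│       │           │ │
└───────┴───────────┴─┘

Path to Q:

┌───────┬───────┬─────┐
│A → → ↓│↱ → → ↓│↱ → ↓│
│ ╶─┬─┐ ╵ ╶─┬─╴ │ ╶─┐ │
│   │ │↳ ↑  │↓ ↲│↑ ↰│↓│
├─┐ │ ├───┐ │ ╶─┴─┐ │ │
│ │ │ │   │ │↳ → ↓│↑│↓│
│ │ │ ╵ ╷ └─┴───┐ ╵ │ │
│ │ │   │       │↳ ↑│↓│
│ │ ├─┬─┴─────╴ ├───┘ │
│ │ │ │         │↓ ← ↲│
│ │ ╵ │ ╶─────┬─┘ ╶───┤
│ │   │       │  ↳ → ↓│
│ └─┐ └───┬─┐ └─┐ ╶─┐ │
│   │     │ │   │   │↓│
│ ┌─┴─┬─╴ │ └─┐ │ ┌─┘ │
│ │   │   │   │ │ │↓ ↲│
│ ╵ ╷ ╵ ╶─┘ ┌─┘ ├─┘ ╷ │
│   │       │   │↓ ↲│ │
│ ╶─┼───┬───┘ ┌─┘ ╶─┤ │
│   │   │↱ Q  │  ↳ ↓│ │
├─╴ └─╴ │ ╶───┴───╴ │ │
│       │↑ ← ← ← ← ↲│ │
└───────┴───────────┴─┘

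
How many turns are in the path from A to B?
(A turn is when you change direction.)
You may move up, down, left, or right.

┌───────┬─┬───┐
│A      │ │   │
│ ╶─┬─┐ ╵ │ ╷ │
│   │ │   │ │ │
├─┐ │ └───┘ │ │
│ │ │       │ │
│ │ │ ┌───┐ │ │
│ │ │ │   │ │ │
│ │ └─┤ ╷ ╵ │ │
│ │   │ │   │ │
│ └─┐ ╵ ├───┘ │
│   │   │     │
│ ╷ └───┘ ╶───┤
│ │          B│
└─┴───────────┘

Directions: down, right, down, down, down, right, down, right, up, up, right, down, right, up, up, up, up, right, down, down, down, down, down, left, left, down, right, right
Number of turns: 15

Solution:

┌───────┬─┬───┐
│A      │ │↱ ↓│
│ ╶─┬─┐ ╵ │ ╷ │
│↳ ↓│ │   │↑│↓│
├─┐ │ └───┘ │ │
│ │↓│      ↑│↓│
│ │ │ ┌───┐ │ │
│ │↓│ │↱ ↓│↑│↓│
│ │ └─┤ ╷ ╵ │ │
│ │↳ ↓│↑│↳ ↑│↓│
│ └─┐ ╵ ├───┘ │
│   │↳ ↑│↓ ← ↲│
│ ╷ └───┘ ╶───┤
│ │      ↳ → B│
└─┴───────────┘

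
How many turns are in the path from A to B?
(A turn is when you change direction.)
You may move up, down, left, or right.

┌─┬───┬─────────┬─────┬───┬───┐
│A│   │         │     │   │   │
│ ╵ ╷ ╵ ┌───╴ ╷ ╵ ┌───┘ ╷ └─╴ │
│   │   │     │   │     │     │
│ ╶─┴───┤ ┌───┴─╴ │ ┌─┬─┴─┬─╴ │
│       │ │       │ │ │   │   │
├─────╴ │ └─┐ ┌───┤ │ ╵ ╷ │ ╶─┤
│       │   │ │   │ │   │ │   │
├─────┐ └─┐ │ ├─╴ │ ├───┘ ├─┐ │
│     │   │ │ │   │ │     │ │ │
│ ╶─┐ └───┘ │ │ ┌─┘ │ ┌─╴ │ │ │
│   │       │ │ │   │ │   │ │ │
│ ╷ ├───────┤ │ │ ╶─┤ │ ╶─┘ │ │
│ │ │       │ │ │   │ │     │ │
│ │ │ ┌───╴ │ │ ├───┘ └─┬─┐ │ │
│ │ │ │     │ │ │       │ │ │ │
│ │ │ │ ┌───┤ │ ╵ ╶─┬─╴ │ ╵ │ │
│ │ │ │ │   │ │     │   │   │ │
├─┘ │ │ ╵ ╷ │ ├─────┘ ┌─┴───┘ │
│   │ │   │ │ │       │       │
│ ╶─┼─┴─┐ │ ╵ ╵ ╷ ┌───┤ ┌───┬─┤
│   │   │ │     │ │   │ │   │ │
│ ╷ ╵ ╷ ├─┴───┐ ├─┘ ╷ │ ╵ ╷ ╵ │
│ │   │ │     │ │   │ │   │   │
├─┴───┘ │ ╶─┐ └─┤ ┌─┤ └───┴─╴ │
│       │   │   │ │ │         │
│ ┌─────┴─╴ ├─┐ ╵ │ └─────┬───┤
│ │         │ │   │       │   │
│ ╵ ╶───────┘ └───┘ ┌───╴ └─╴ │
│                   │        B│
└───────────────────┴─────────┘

Directions: down, right, up, right, down, right, up, right, right, right, down, left, left, down, down, right, down, down, left, left, left, up, left, left, down, right, down, down, down, down, left, down, right, down, right, up, right, down, down, left, left, left, down, down, right, right, right, right, right, right, right, right, right, up, right, right, right, down, right, right
Number of turns: 33

Solution:

┌─┬───┬─────────┬─────┬───┬───┐
│A│↱ ↓│↱ → → ↓  │     │   │   │
│ ╵ ╷ ╵ ┌───╴ ╷ ╵ ┌───┘ ╷ └─╴ │
│↳ ↑│↳ ↑│↓ ← ↲│   │     │     │
│ ╶─┴───┤ ┌───┴─╴ │ ┌─┬─┴─┬─╴ │
│       │↓│       │ │ │   │   │
├─────╴ │ └─┐ ┌───┤ │ ╵ ╷ │ ╶─┤
│       │↳ ↓│ │   │ │   │ │   │
├─────┐ └─┐ │ ├─╴ │ ├───┘ ├─┐ │
│↓ ← ↰│   │↓│ │   │ │     │ │ │
│ ╶─┐ └───┘ │ │ ┌─┘ │ ┌─╴ │ │ │
│↳ ↓│↑ ← ← ↲│ │ │   │ │   │ │ │
│ ╷ ├───────┤ │ │ ╶─┤ │ ╶─┘ │ │
│ │↓│       │ │ │   │ │     │ │
│ │ │ ┌───╴ │ │ ├───┘ └─┬─┐ │ │
│ │↓│ │     │ │ │       │ │ │ │
│ │ │ │ ┌───┤ │ ╵ ╶─┬─╴ │ ╵ │ │
│ │↓│ │ │   │ │     │   │   │ │
├─┘ │ │ ╵ ╷ │ ├─────┘ ┌─┴───┘ │
│↓ ↲│ │   │ │ │       │       │
│ ╶─┼─┴─┐ │ ╵ ╵ ╷ ┌───┤ ┌───┬─┤
│↳ ↓│↱ ↓│ │     │ │   │ │   │ │
│ ╷ ╵ ╷ ├─┴───┐ ├─┘ ╷ │ ╵ ╷ ╵ │
│ │↳ ↑│↓│     │ │   │ │   │   │
├─┴───┘ │ ╶─┐ └─┤ ┌─┤ └───┴─╴ │
│↓ ← ← ↲│   │   │ │ │         │
│ ┌─────┴─╴ ├─┐ ╵ │ └─────┬───┤
│↓│         │ │   │↱ → → ↓│   │
│ ╵ ╶───────┘ └───┘ ┌───╴ └─╴ │
│↳ → → → → → → → → ↑│    ↳ → B│
└───────────────────┴─────────┘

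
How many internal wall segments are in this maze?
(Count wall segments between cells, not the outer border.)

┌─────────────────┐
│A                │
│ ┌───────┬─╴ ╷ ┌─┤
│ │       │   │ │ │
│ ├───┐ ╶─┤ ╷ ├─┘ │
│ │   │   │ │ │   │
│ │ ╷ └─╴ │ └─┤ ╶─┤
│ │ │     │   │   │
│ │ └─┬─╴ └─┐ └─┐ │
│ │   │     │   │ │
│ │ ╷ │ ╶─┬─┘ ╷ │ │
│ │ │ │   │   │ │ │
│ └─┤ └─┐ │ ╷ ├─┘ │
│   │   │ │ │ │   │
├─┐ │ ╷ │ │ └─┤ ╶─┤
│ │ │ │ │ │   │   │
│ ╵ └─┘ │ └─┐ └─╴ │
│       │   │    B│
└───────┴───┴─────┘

Counting internal wall segments:
Total internal walls: 64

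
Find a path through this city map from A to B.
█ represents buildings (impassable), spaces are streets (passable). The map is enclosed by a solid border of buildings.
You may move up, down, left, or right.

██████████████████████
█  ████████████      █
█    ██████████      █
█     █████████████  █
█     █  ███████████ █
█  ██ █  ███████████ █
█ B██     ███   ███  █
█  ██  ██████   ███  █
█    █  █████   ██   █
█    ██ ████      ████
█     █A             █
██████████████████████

Finding the shortest path from A to B:
Movement: cardinal only
Path length: 13 steps
Directions: up → up → left → up → up → left → up → up → left → left → left → down → down

Solution:

██████████████████████
█  ████████████      █
█    ██████████      █
█     █████████████  █
█ ↓←←↰█  ███████████ █
█ ↓██↑█  ███████████ █
█ B██↑↰   ███   ███  █
█  ██ ↑██████   ███  █
█    █↑↰█████   ██   █
█    ██↑████      ████
█     █A             █
██████████████████████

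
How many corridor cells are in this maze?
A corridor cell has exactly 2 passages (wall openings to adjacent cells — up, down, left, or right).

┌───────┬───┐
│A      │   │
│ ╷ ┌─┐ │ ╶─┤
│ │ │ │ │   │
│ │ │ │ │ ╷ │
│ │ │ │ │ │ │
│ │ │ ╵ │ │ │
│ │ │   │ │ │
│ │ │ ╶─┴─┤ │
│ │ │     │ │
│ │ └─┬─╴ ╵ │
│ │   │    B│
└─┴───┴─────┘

Counting cells with exactly 2 passages:
Total corridor cells: 26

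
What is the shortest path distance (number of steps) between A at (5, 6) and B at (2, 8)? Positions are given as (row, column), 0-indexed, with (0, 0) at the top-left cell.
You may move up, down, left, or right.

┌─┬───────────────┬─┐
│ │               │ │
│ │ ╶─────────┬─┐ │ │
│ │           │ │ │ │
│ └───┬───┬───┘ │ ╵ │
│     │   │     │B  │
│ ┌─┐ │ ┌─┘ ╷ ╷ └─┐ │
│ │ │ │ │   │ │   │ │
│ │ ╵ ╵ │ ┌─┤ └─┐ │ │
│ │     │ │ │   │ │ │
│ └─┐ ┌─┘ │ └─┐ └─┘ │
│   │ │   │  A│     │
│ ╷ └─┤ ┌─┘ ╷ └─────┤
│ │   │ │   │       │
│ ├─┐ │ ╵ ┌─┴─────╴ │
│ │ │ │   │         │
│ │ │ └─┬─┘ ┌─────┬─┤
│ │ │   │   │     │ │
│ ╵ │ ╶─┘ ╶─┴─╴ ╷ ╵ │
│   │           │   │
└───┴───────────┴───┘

Finding path from (5, 6) to (2, 8):
Path: (5,6) → (5,5) → (6,5) → (6,4) → (7,4) → (7,3) → (6,3) → (5,3) → (5,4) → (4,4) → (3,4) → (3,5) → (2,5) → (2,6) → (3,6) → (4,6) → (4,7) → (5,7) → (5,8) → (5,9) → (4,9) → (3,9) → (2,9) → (2,8)
Distance: 23 steps

Solution:

┌─┬───────────────┬─┐
│ │               │ │
│ │ ╶─────────┬─┐ │ │
│ │           │ │ │ │
│ └───┬───┬───┘ │ ╵ │
│     │   │↱ ↓  │B ↰│
│ ┌─┐ │ ┌─┘ ╷ ╷ └─┐ │
│ │ │ │ │↱ ↑│↓│   │↑│
│ │ ╵ ╵ │ ┌─┤ └─┐ │ │
│ │     │↑│ │↳ ↓│ │↑│
│ └─┐ ┌─┘ │ └─┐ └─┘ │
│   │ │↱ ↑│↓ A│↳ → ↑│
│ ╷ └─┤ ┌─┘ ╷ └─────┤
│ │   │↑│↓ ↲│       │
│ ├─┐ │ ╵ ┌─┴─────╴ │
│ │ │ │↑ ↲│         │
│ │ │ └─┬─┘ ┌─────┬─┤
│ │ │   │   │     │ │
│ ╵ │ ╶─┘ ╶─┴─╴ ╷ ╵ │
│   │           │   │
└───┴───────────┴───┘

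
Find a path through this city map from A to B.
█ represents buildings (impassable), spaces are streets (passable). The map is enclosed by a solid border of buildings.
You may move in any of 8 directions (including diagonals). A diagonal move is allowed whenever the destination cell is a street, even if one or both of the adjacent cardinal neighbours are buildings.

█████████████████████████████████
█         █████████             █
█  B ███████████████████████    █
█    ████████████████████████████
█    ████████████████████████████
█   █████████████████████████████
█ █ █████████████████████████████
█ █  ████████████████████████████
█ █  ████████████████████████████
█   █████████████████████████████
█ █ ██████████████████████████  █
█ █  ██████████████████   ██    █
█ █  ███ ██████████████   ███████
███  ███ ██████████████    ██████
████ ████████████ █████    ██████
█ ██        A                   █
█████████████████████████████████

Finding the shortest path from A to B:
Movement: 8-directional
Path length: 20 steps
Directions: left → left → left → left → left → left → left → up-left → up → up → up → up-left → up → up → up → up → up → up → up → up

Solution:

█████████████████████████████████
█         █████████             █
█  B ███████████████████████    █
█  ↑ ████████████████████████████
█  ↑ ████████████████████████████
█  ↑█████████████████████████████
█ █↑█████████████████████████████
█ █↑ ████████████████████████████
█ █↑ ████████████████████████████
█  ↑█████████████████████████████
█ █↑██████████████████████████  █
█ █ ↖██████████████████   ██    █
█ █ ↑███ ██████████████   ███████
███ ↑███ ██████████████    ██████
████↑████████████ █████    ██████
█ ██ ↖←←←←←←A                   █
█████████████████████████████████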